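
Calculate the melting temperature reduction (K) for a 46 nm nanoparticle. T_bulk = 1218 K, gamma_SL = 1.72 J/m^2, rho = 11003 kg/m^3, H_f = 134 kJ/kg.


Radius R = 46/2 = 23 nm = 2.3e-08 m
Convert H_f = 134 kJ/kg = 134000 J/kg
dT = 2 * gamma_SL * T_bulk / (rho * H_f * R)
dT = 2 * 1.72 * 1218 / (11003 * 134000 * 2.3e-08)
dT = 123.6 K

123.6


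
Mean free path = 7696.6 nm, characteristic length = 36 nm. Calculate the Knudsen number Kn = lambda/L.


Knudsen number Kn = lambda / L
Kn = 7696.6 / 36
Kn = 213.7944

213.7944


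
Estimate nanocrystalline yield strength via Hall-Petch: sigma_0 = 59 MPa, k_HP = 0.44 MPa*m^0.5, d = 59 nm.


d = 59 nm = 5.9e-08 m
sqrt(d) = 0.0002428992
Hall-Petch contribution = k / sqrt(d) = 0.44 / 0.0002428992 = 1811.5 MPa
sigma = sigma_0 + k/sqrt(d) = 59 + 1811.5 = 1870.5 MPa

1870.5


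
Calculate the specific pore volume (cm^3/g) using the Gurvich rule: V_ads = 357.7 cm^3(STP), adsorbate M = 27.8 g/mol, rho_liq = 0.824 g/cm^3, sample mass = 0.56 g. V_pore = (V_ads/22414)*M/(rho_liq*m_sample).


Moles adsorbed n = V_ads / 22414 = 357.7 / 22414 = 1.595878e-02 mol
Liquid volume V_liq = n * M / rho_liq = 1.595878e-02 * 27.8 / 0.824 = 0.53842 cm^3
Specific pore volume V_pore = V_liq / m_sample = 0.53842 / 0.56
V_pore = 0.9615 cm^3/g

0.9615


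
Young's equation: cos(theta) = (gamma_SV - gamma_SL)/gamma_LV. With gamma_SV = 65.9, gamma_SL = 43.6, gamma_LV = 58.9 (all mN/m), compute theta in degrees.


cos(theta) = (gamma_SV - gamma_SL) / gamma_LV
cos(theta) = (65.9 - 43.6) / 58.9
cos(theta) = 0.378608
theta = arccos(0.378608) = 67.75 degrees

67.75


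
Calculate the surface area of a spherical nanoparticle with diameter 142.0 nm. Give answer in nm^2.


Radius r = 142.0/2 = 71 nm
Surface area SA = 4 * pi * r^2
SA = 4 * pi * (71)^2
SA = 63347.07 nm^2

63347.07


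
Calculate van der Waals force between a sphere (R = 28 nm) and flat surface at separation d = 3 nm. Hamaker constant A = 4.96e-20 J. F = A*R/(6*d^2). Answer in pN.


Convert to SI: R = 28 nm = 2.8e-08 m, d = 3 nm = 3e-09 m
F = A * R / (6 * d^2)
F = 4.96e-20 * 2.8e-08 / (6 * (3e-09)^2)
F = 2.57185e-11 N = 25.719 pN

25.719


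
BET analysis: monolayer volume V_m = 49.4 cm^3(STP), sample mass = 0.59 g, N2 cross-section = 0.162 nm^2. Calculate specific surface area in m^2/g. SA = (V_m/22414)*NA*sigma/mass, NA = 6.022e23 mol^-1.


Number of moles in monolayer = V_m / 22414 = 49.4 / 22414 = 0.00220398
Number of molecules = moles * NA = 0.00220398 * 6.022e23
SA = molecules * sigma / mass
SA = (49.4 / 22414) * 6.022e23 * 0.162e-18 / 0.59
SA = 364.4 m^2/g

364.4


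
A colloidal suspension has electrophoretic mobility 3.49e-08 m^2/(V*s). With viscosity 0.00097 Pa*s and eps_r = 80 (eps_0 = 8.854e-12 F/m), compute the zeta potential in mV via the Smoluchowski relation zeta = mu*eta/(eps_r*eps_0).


Smoluchowski equation: zeta = mu * eta / (eps_r * eps_0)
zeta = 3.49e-08 * 0.00097 / (80 * 8.854e-12)
zeta = 0.047793 V = 47.79 mV

47.79


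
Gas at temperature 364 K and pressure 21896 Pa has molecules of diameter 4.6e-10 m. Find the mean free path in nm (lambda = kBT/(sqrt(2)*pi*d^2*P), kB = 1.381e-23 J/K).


Mean free path: lambda = kB*T / (sqrt(2) * pi * d^2 * P)
lambda = 1.381e-23 * 364 / (sqrt(2) * pi * (4.6e-10)^2 * 21896)
lambda = 2.44202e-07 m
lambda = 244.2 nm

244.2


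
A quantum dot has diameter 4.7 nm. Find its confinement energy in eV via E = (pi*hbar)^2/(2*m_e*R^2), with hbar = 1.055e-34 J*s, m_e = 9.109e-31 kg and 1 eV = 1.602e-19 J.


Radius R = 4.7/2 = 2.35 nm = 2.35e-09 m
E = (pi * 1.055e-34)^2 / (2 * 9.109e-31 * (2.35e-09)^2)
E(J) = 1.09186e-20
E = E(J) / 1.602e-19 = 0.0682 eV

0.0682


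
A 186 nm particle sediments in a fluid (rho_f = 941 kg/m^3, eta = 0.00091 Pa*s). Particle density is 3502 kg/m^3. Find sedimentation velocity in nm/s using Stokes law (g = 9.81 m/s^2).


Radius R = 186/2 nm = 9.3e-08 m
Density difference = 3502 - 941 = 2561 kg/m^3
v = 2 * R^2 * (rho_p - rho_f) * g / (9 * eta)
v = 2 * (9.3e-08)^2 * 2561 * 9.81 / (9 * 0.00091)
v = 5.30629e-08 m/s = 53.0629 nm/s

53.0629


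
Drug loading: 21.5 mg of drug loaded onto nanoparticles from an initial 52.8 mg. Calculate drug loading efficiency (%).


Drug loading efficiency = (drug loaded / drug initial) * 100
DLE = 21.5 / 52.8 * 100
DLE = 0.4072 * 100
DLE = 40.72%

40.72


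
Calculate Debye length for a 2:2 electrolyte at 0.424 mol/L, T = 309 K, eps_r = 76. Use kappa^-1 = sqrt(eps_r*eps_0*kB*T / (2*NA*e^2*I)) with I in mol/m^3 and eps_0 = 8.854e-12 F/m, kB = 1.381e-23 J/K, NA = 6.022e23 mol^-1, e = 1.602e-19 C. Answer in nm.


Ionic strength I = 0.424 * 2^2 * 1000 = 1696 mol/m^3
kappa^-1 = sqrt(76 * 8.854e-12 * 1.381e-23 * 309 / (2 * 6.022e23 * (1.602e-19)^2 * 1696))
kappa^-1 = 0.234 nm

0.234


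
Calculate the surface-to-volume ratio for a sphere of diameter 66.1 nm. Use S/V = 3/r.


Radius r = 66.1/2 = 33.05 nm
S/V = 3 / r = 3 / 33.05
S/V = 0.0908 nm^-1

0.0908


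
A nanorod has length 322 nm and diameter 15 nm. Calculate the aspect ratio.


Aspect ratio AR = length / diameter
AR = 322 / 15
AR = 21.47

21.47


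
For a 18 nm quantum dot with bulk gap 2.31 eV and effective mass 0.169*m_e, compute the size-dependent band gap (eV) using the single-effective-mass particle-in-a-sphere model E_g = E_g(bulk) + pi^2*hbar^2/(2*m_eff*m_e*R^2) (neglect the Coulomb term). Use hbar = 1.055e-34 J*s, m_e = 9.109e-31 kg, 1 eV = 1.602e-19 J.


Radius R = 18/2 nm = 9e-09 m
Confinement energy dE = pi^2 * hbar^2 / (2 * m_eff * m_e * R^2)
dE = pi^2 * (1.055e-34)^2 / (2 * 0.169 * 9.109e-31 * (9e-09)^2) J, divided by 1.602e-19 J/eV
dE = 0.0275 eV
Total band gap = E_g(bulk) + dE = 2.31 + 0.0275 = 2.3375 eV

2.3375


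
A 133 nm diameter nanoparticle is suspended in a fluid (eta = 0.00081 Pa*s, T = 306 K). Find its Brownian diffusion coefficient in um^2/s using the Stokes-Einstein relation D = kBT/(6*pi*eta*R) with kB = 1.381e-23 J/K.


Radius R = 133/2 = 66.5 nm = 6.65e-08 m
D = kB*T / (6*pi*eta*R)
D = 1.381e-23 * 306 / (6 * pi * 0.00081 * 6.65e-08)
D = 4.16205e-12 m^2/s = 4.162 um^2/s

4.162


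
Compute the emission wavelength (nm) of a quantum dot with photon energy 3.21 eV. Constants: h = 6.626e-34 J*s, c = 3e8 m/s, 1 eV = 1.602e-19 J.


Convert energy: E = 3.21 eV = 3.21 * 1.602e-19 = 5.14242e-19 J
lambda = h*c / E = 6.626e-34 * 3e8 / 5.14242e-19
lambda = 3.8655e-07 m = 386.5 nm

386.5


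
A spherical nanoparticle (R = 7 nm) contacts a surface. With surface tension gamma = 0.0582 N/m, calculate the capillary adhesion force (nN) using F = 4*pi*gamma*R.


Convert radius: R = 7 nm = 7e-09 m
F = 4 * pi * gamma * R
F = 4 * pi * 0.0582 * 7e-09
F = 5.11954e-09 N = 5.1195 nN

5.1195


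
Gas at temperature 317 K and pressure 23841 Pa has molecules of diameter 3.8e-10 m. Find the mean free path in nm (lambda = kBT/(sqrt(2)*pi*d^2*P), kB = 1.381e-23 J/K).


Mean free path: lambda = kB*T / (sqrt(2) * pi * d^2 * P)
lambda = 1.381e-23 * 317 / (sqrt(2) * pi * (3.8e-10)^2 * 23841)
lambda = 2.86218e-07 m
lambda = 286.22 nm

286.22


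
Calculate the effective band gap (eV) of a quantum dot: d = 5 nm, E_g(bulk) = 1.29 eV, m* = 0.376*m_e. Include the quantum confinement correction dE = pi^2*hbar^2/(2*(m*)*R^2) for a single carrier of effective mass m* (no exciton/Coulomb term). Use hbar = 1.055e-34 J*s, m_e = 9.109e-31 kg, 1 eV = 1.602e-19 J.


Radius R = 5/2 nm = 2.5e-09 m
Confinement energy dE = pi^2 * hbar^2 / (2 * m_eff * m_e * R^2)
dE = pi^2 * (1.055e-34)^2 / (2 * 0.376 * 9.109e-31 * (2.5e-09)^2) J, divided by 1.602e-19 J/eV
dE = 0.1602 eV
Total band gap = E_g(bulk) + dE = 1.29 + 0.1602 = 1.4502 eV

1.4502


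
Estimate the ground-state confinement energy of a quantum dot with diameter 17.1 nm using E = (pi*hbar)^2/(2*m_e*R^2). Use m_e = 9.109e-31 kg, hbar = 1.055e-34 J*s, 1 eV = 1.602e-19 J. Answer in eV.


Radius R = 17.1/2 = 8.55 nm = 8.55e-09 m
E = (pi * 1.055e-34)^2 / (2 * 9.109e-31 * (8.55e-09)^2)
E(J) = 8.24844e-22
E = E(J) / 1.602e-19 = 0.0051 eV

0.0051


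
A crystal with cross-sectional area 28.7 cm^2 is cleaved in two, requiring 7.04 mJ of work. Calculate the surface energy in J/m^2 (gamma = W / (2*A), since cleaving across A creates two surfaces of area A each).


Convert: A = 28.7 cm^2 = 0.00287 m^2, W = 7.04 mJ = 0.00704 J
Cleaving exposes two faces of area A, so total new surface = 2*A and gamma = W / (2*A)
gamma = 0.00704 / (2 * 0.00287)
gamma = 1.226 J/m^2

1.226


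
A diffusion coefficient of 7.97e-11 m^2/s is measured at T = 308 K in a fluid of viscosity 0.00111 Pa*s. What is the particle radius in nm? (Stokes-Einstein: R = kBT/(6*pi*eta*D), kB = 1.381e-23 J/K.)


Stokes-Einstein: R = kB*T / (6*pi*eta*D)
R = 1.381e-23 * 308 / (6 * pi * 0.00111 * 7.97e-11)
R = 2.55072e-09 m = 2.55 nm

2.55


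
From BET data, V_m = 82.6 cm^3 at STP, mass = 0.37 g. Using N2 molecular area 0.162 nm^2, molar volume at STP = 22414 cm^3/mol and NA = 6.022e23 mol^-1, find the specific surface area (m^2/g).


Number of moles in monolayer = V_m / 22414 = 82.6 / 22414 = 0.0036852
Number of molecules = moles * NA = 0.0036852 * 6.022e23
SA = molecules * sigma / mass
SA = (82.6 / 22414) * 6.022e23 * 0.162e-18 / 0.37
SA = 971.7 m^2/g

971.7


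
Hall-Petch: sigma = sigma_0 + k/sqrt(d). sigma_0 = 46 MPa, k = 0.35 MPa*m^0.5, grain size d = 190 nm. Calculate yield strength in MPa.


d = 190 nm = 1.9e-07 m
sqrt(d) = 0.0004358899
Hall-Petch contribution = k / sqrt(d) = 0.35 / 0.0004358899 = 803.0 MPa
sigma = sigma_0 + k/sqrt(d) = 46 + 803.0 = 849.0 MPa

849.0


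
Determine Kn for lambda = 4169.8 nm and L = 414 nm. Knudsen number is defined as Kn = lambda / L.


Knudsen number Kn = lambda / L
Kn = 4169.8 / 414
Kn = 10.072

10.072


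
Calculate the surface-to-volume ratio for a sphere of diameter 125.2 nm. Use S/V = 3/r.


Radius r = 125.2/2 = 62.6 nm
S/V = 3 / r = 3 / 62.6
S/V = 0.0479 nm^-1

0.0479


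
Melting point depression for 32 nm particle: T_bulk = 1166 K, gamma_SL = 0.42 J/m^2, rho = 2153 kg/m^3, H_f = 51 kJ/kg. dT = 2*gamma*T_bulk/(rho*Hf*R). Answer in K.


Radius R = 32/2 = 16 nm = 1.6e-08 m
Convert H_f = 51 kJ/kg = 51000 J/kg
dT = 2 * gamma_SL * T_bulk / (rho * H_f * R)
dT = 2 * 0.42 * 1166 / (2153 * 51000 * 1.6e-08)
dT = 557.5 K

557.5


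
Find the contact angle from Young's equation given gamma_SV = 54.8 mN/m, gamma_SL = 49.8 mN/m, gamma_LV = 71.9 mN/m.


cos(theta) = (gamma_SV - gamma_SL) / gamma_LV
cos(theta) = (54.8 - 49.8) / 71.9
cos(theta) = 0.069541
theta = arccos(0.069541) = 86.01 degrees

86.01


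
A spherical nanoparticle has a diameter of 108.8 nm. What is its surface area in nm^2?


Radius r = 108.8/2 = 54.4 nm
Surface area SA = 4 * pi * r^2
SA = 4 * pi * (54.4)^2
SA = 37188.41 nm^2

37188.41


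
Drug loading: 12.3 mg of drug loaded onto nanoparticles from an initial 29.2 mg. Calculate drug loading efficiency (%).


Drug loading efficiency = (drug loaded / drug initial) * 100
DLE = 12.3 / 29.2 * 100
DLE = 0.4212 * 100
DLE = 42.12%

42.12


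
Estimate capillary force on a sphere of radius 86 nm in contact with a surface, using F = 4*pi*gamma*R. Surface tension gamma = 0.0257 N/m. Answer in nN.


Convert radius: R = 86 nm = 8.6e-08 m
F = 4 * pi * gamma * R
F = 4 * pi * 0.0257 * 8.6e-08
F = 2.77742e-08 N = 27.7742 nN

27.7742


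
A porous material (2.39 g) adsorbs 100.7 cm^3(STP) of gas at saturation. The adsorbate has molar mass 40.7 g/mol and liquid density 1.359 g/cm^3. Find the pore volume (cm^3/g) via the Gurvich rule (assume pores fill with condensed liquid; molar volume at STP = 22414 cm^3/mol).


Moles adsorbed n = V_ads / 22414 = 100.7 / 22414 = 4.492728e-03 mol
Liquid volume V_liq = n * M / rho_liq = 4.492728e-03 * 40.7 / 1.359 = 0.13455 cm^3
Specific pore volume V_pore = V_liq / m_sample = 0.13455 / 2.39
V_pore = 0.0563 cm^3/g

0.0563


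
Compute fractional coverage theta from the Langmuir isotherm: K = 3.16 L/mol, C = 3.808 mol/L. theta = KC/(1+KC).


Langmuir isotherm: theta = K*C / (1 + K*C)
K*C = 3.16 * 3.808 = 12.03328
theta = 12.03328 / (1 + 12.03328) = 12.03328 / 13.03328
theta = 0.9233

0.9233


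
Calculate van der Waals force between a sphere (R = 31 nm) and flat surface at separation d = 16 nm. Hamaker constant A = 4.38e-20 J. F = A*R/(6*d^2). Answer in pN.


Convert to SI: R = 31 nm = 3.1e-08 m, d = 16 nm = 1.6e-08 m
F = A * R / (6 * d^2)
F = 4.38e-20 * 3.1e-08 / (6 * (1.6e-08)^2)
F = 8.83984e-13 N = 0.884 pN

0.884


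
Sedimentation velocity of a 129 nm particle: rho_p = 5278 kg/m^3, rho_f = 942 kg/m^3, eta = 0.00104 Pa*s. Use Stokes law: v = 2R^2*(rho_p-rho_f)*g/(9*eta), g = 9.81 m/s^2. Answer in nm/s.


Radius R = 129/2 nm = 6.45e-08 m
Density difference = 5278 - 942 = 4336 kg/m^3
v = 2 * R^2 * (rho_p - rho_f) * g / (9 * eta)
v = 2 * (6.45e-08)^2 * 4336 * 9.81 / (9 * 0.00104)
v = 3.78122e-08 m/s = 37.8122 nm/s

37.8122


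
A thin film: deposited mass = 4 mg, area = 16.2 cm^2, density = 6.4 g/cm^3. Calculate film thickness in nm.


Convert: m = 4 mg = 4.0000e-06 kg, A = 16.2 cm^2 = 1.6200e-03 m^2, rho = 6.4 g/cm^3 = 6400 kg/m^3
t = m / (A * rho)
t = 4.0000e-06 / (1.6200e-03 * 6400)
t = 3.8580e-07 m = 385.8 nm

385.8


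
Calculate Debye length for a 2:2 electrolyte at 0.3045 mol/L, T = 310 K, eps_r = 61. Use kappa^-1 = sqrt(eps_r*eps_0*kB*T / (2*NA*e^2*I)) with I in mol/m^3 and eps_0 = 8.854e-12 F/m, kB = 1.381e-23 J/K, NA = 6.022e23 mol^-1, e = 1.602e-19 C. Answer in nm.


Ionic strength I = 0.3045 * 2^2 * 1000 = 1218 mol/m^3
kappa^-1 = sqrt(61 * 8.854e-12 * 1.381e-23 * 310 / (2 * 6.022e23 * (1.602e-19)^2 * 1218))
kappa^-1 = 0.248 nm

0.248


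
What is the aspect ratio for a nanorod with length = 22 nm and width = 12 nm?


Aspect ratio AR = length / diameter
AR = 22 / 12
AR = 1.83

1.83


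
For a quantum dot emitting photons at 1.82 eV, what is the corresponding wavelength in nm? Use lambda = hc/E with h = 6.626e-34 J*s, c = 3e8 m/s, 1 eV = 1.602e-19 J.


Convert energy: E = 1.82 eV = 1.82 * 1.602e-19 = 2.91564e-19 J
lambda = h*c / E = 6.626e-34 * 3e8 / 2.91564e-19
lambda = 6.81771e-07 m = 681.8 nm

681.8


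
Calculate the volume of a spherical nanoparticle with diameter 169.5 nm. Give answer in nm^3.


Radius r = 169.5/2 = 84.75 nm
Volume V = (4/3) * pi * r^3
V = (4/3) * pi * (84.75)^3
V = 2549809.47 nm^3

2549809.47


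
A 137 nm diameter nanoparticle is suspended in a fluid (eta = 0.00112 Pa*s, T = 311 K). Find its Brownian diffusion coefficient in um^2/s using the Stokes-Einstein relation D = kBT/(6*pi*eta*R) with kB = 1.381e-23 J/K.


Radius R = 137/2 = 68.5 nm = 6.85e-08 m
D = kB*T / (6*pi*eta*R)
D = 1.381e-23 * 311 / (6 * pi * 0.00112 * 6.85e-08)
D = 2.96992e-12 m^2/s = 2.97 um^2/s

2.97


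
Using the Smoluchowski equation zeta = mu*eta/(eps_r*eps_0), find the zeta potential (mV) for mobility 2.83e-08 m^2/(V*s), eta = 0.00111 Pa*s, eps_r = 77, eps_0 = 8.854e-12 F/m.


Smoluchowski equation: zeta = mu * eta / (eps_r * eps_0)
zeta = 2.83e-08 * 0.00111 / (77 * 8.854e-12)
zeta = 0.046076 V = 46.08 mV

46.08


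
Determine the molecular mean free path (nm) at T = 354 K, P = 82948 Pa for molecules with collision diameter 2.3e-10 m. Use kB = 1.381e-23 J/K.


Mean free path: lambda = kB*T / (sqrt(2) * pi * d^2 * P)
lambda = 1.381e-23 * 354 / (sqrt(2) * pi * (2.3e-10)^2 * 82948)
lambda = 2.50767e-07 m
lambda = 250.77 nm

250.77


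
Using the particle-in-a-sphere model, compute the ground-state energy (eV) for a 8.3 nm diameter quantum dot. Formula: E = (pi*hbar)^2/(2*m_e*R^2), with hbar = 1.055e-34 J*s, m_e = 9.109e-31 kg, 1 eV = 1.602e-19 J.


Radius R = 8.3/2 = 4.15 nm = 4.15e-09 m
E = (pi * 1.055e-34)^2 / (2 * 9.109e-31 * (4.15e-09)^2)
E(J) = 3.50113e-21
E = E(J) / 1.602e-19 = 0.0219 eV

0.0219


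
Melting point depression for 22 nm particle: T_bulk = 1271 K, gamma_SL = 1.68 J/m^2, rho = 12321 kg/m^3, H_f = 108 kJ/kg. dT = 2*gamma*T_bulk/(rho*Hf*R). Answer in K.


Radius R = 22/2 = 11 nm = 1.1e-08 m
Convert H_f = 108 kJ/kg = 108000 J/kg
dT = 2 * gamma_SL * T_bulk / (rho * H_f * R)
dT = 2 * 1.68 * 1271 / (12321 * 108000 * 1.1e-08)
dT = 291.8 K

291.8


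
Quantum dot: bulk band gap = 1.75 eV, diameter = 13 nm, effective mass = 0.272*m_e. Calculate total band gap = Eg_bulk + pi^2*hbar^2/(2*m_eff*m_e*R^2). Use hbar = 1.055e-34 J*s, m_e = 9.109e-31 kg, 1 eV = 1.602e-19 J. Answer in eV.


Radius R = 13/2 nm = 6.5e-09 m
Confinement energy dE = pi^2 * hbar^2 / (2 * m_eff * m_e * R^2)
dE = pi^2 * (1.055e-34)^2 / (2 * 0.272 * 9.109e-31 * (6.5e-09)^2) J, divided by 1.602e-19 J/eV
dE = 0.0328 eV
Total band gap = E_g(bulk) + dE = 1.75 + 0.0328 = 1.7828 eV

1.7828


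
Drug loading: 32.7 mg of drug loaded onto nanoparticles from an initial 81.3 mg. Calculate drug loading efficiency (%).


Drug loading efficiency = (drug loaded / drug initial) * 100
DLE = 32.7 / 81.3 * 100
DLE = 0.4022 * 100
DLE = 40.22%

40.22


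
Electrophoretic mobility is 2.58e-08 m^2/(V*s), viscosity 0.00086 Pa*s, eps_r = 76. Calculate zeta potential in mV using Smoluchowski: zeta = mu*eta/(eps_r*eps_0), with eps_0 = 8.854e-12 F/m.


Smoluchowski equation: zeta = mu * eta / (eps_r * eps_0)
zeta = 2.58e-08 * 0.00086 / (76 * 8.854e-12)
zeta = 0.032973 V = 32.97 mV

32.97


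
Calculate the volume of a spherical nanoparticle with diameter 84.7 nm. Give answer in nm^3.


Radius r = 84.7/2 = 42.35 nm
Volume V = (4/3) * pi * r^3
V = (4/3) * pi * (42.35)^3
V = 318162.4 nm^3

318162.4


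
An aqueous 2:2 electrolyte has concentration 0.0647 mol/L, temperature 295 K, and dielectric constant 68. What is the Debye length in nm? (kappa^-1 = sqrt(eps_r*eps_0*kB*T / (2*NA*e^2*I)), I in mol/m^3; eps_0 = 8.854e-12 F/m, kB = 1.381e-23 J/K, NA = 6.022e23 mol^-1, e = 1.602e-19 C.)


Ionic strength I = 0.0647 * 2^2 * 1000 = 258.8 mol/m^3
kappa^-1 = sqrt(68 * 8.854e-12 * 1.381e-23 * 295 / (2 * 6.022e23 * (1.602e-19)^2 * 258.8))
kappa^-1 = 0.554 nm

0.554


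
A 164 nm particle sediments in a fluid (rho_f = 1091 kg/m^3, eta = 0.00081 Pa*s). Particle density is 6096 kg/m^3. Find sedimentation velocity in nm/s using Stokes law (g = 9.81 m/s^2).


Radius R = 164/2 nm = 8.2e-08 m
Density difference = 6096 - 1091 = 5005 kg/m^3
v = 2 * R^2 * (rho_p - rho_f) * g / (9 * eta)
v = 2 * (8.2e-08)^2 * 5005 * 9.81 / (9 * 0.00081)
v = 9.05739e-08 m/s = 90.5739 nm/s

90.5739


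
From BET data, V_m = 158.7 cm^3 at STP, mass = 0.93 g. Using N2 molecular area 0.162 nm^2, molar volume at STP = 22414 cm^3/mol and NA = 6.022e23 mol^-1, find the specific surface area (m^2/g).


Number of moles in monolayer = V_m / 22414 = 158.7 / 22414 = 0.0070804
Number of molecules = moles * NA = 0.0070804 * 6.022e23
SA = molecules * sigma / mass
SA = (158.7 / 22414) * 6.022e23 * 0.162e-18 / 0.93
SA = 742.7 m^2/g

742.7


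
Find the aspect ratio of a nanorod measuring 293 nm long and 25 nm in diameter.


Aspect ratio AR = length / diameter
AR = 293 / 25
AR = 11.72

11.72


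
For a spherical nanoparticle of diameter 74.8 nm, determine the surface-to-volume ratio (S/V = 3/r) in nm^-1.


Radius r = 74.8/2 = 37.4 nm
S/V = 3 / r = 3 / 37.4
S/V = 0.0802 nm^-1

0.0802


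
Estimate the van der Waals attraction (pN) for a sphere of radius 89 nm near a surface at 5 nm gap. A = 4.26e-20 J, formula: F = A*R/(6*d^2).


Convert to SI: R = 89 nm = 8.9e-08 m, d = 5 nm = 5e-09 m
F = A * R / (6 * d^2)
F = 4.26e-20 * 8.9e-08 / (6 * (5e-09)^2)
F = 2.5276e-11 N = 25.276 pN

25.276


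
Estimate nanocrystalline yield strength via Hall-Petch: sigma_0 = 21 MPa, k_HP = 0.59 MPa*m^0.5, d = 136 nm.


d = 136 nm = 1.36e-07 m
sqrt(d) = 0.0003687818
Hall-Petch contribution = k / sqrt(d) = 0.59 / 0.0003687818 = 1599.9 MPa
sigma = sigma_0 + k/sqrt(d) = 21 + 1599.9 = 1620.9 MPa

1620.9


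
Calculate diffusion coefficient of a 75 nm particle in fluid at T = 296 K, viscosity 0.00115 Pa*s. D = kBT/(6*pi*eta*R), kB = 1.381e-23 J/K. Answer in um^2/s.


Radius R = 75/2 = 37.5 nm = 3.75e-08 m
D = kB*T / (6*pi*eta*R)
D = 1.381e-23 * 296 / (6 * pi * 0.00115 * 3.75e-08)
D = 5.02869e-12 m^2/s = 5.029 um^2/s

5.029


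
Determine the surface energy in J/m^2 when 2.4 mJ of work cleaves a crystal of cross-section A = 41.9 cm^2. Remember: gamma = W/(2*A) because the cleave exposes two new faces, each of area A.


Convert: A = 41.9 cm^2 = 0.00419 m^2, W = 2.4 mJ = 0.0024 J
Cleaving exposes two faces of area A, so total new surface = 2*A and gamma = W / (2*A)
gamma = 0.0024 / (2 * 0.00419)
gamma = 0.286 J/m^2

0.286


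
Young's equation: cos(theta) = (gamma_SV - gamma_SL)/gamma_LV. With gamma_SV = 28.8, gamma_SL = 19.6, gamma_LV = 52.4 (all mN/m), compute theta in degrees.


cos(theta) = (gamma_SV - gamma_SL) / gamma_LV
cos(theta) = (28.8 - 19.6) / 52.4
cos(theta) = 0.175573
theta = arccos(0.175573) = 79.89 degrees

79.89


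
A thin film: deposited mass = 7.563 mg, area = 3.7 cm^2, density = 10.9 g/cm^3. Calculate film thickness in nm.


Convert: m = 7.563 mg = 7.5630e-06 kg, A = 3.7 cm^2 = 3.7000e-04 m^2, rho = 10.9 g/cm^3 = 10900 kg/m^3
t = m / (A * rho)
t = 7.5630e-06 / (3.7000e-04 * 10900)
t = 1.8753e-06 m = 1875.3 nm

1875.3


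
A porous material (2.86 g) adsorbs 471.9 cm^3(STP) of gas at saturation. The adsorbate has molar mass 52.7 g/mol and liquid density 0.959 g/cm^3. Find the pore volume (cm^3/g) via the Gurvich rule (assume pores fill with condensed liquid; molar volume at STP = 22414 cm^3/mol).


Moles adsorbed n = V_ads / 22414 = 471.9 / 22414 = 2.105381e-02 mol
Liquid volume V_liq = n * M / rho_liq = 2.105381e-02 * 52.7 / 0.959 = 1.15697 cm^3
Specific pore volume V_pore = V_liq / m_sample = 1.15697 / 2.86
V_pore = 0.4045 cm^3/g

0.4045


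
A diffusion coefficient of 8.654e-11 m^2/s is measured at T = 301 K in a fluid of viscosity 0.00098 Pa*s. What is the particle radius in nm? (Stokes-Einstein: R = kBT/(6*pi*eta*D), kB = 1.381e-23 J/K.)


Stokes-Einstein: R = kB*T / (6*pi*eta*D)
R = 1.381e-23 * 301 / (6 * pi * 0.00098 * 8.654e-11)
R = 2.60026e-09 m = 2.6 nm

2.6


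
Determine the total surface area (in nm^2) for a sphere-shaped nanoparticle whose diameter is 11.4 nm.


Radius r = 11.4/2 = 5.7 nm
Surface area SA = 4 * pi * r^2
SA = 4 * pi * (5.7)^2
SA = 408.28 nm^2

408.28


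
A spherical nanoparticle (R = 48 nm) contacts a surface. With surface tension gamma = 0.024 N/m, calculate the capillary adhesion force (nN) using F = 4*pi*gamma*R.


Convert radius: R = 48 nm = 4.8e-08 m
F = 4 * pi * gamma * R
F = 4 * pi * 0.024 * 4.8e-08
F = 1.44765e-08 N = 14.4765 nN

14.4765


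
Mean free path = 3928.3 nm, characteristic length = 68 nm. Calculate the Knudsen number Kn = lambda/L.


Knudsen number Kn = lambda / L
Kn = 3928.3 / 68
Kn = 57.7691

57.7691


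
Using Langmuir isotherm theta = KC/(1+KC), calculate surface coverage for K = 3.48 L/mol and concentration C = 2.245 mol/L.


Langmuir isotherm: theta = K*C / (1 + K*C)
K*C = 3.48 * 2.245 = 7.8126
theta = 7.8126 / (1 + 7.8126) = 7.8126 / 8.8126
theta = 0.8865

0.8865


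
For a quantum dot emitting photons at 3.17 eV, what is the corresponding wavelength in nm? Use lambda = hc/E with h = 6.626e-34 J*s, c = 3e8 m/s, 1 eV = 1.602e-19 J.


Convert energy: E = 3.17 eV = 3.17 * 1.602e-19 = 5.07834e-19 J
lambda = h*c / E = 6.626e-34 * 3e8 / 5.07834e-19
lambda = 3.91427e-07 m = 391.4 nm

391.4


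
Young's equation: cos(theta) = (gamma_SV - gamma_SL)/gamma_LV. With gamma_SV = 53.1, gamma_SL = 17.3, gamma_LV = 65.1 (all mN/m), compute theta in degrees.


cos(theta) = (gamma_SV - gamma_SL) / gamma_LV
cos(theta) = (53.1 - 17.3) / 65.1
cos(theta) = 0.549923
theta = arccos(0.549923) = 56.64 degrees

56.64


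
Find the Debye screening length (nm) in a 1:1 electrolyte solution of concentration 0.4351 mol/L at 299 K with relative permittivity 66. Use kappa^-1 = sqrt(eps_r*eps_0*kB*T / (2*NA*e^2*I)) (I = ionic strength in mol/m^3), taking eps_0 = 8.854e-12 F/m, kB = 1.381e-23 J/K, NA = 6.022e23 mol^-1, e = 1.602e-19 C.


Ionic strength I = 0.4351 * 1^2 * 1000 = 435.1 mol/m^3
kappa^-1 = sqrt(66 * 8.854e-12 * 1.381e-23 * 299 / (2 * 6.022e23 * (1.602e-19)^2 * 435.1))
kappa^-1 = 0.424 nm

0.424


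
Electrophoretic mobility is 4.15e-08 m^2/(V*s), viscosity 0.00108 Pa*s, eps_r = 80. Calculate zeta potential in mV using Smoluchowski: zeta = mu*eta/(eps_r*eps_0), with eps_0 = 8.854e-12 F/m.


Smoluchowski equation: zeta = mu * eta / (eps_r * eps_0)
zeta = 4.15e-08 * 0.00108 / (80 * 8.854e-12)
zeta = 0.063276 V = 63.28 mV

63.28


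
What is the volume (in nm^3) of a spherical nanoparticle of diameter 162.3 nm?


Radius r = 162.3/2 = 81.15 nm
Volume V = (4/3) * pi * r^3
V = (4/3) * pi * (81.15)^3
V = 2238484.97 nm^3

2238484.97


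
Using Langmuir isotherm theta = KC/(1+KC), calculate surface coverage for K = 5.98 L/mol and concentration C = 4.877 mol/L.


Langmuir isotherm: theta = K*C / (1 + K*C)
K*C = 5.98 * 4.877 = 29.16446
theta = 29.16446 / (1 + 29.16446) = 29.16446 / 30.16446
theta = 0.9668

0.9668


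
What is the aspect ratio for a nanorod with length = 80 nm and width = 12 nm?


Aspect ratio AR = length / diameter
AR = 80 / 12
AR = 6.67

6.67


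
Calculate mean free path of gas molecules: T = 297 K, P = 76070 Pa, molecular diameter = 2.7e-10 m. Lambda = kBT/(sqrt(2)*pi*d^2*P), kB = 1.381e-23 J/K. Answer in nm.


Mean free path: lambda = kB*T / (sqrt(2) * pi * d^2 * P)
lambda = 1.381e-23 * 297 / (sqrt(2) * pi * (2.7e-10)^2 * 76070)
lambda = 1.66473e-07 m
lambda = 166.47 nm

166.47


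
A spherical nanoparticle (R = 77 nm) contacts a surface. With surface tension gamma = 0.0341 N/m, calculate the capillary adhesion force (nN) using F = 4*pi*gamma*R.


Convert radius: R = 77 nm = 7.7e-08 m
F = 4 * pi * gamma * R
F = 4 * pi * 0.0341 * 7.7e-08
F = 3.29955e-08 N = 32.9955 nN

32.9955


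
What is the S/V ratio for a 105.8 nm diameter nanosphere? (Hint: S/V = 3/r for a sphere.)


Radius r = 105.8/2 = 52.9 nm
S/V = 3 / r = 3 / 52.9
S/V = 0.0567 nm^-1

0.0567


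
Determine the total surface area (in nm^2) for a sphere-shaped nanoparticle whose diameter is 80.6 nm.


Radius r = 80.6/2 = 40.3 nm
Surface area SA = 4 * pi * r^2
SA = 4 * pi * (40.3)^2
SA = 20408.92 nm^2

20408.92


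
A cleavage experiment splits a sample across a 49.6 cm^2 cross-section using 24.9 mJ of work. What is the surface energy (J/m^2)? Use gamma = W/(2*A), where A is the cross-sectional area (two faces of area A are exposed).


Convert: A = 49.6 cm^2 = 0.00496 m^2, W = 24.9 mJ = 0.0249 J
Cleaving exposes two faces of area A, so total new surface = 2*A and gamma = W / (2*A)
gamma = 0.0249 / (2 * 0.00496)
gamma = 2.51 J/m^2

2.51


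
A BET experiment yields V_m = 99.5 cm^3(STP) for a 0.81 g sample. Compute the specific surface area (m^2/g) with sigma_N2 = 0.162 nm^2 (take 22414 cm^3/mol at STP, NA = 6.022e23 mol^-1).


Number of moles in monolayer = V_m / 22414 = 99.5 / 22414 = 0.00443919
Number of molecules = moles * NA = 0.00443919 * 6.022e23
SA = molecules * sigma / mass
SA = (99.5 / 22414) * 6.022e23 * 0.162e-18 / 0.81
SA = 534.7 m^2/g

534.7


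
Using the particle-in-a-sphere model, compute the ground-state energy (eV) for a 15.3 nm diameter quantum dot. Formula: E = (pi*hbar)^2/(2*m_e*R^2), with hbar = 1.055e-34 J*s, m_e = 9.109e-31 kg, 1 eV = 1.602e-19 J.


Radius R = 15.3/2 = 7.65 nm = 7.65e-09 m
E = (pi * 1.055e-34)^2 / (2 * 9.109e-31 * (7.65e-09)^2)
E(J) = 1.03034e-21
E = E(J) / 1.602e-19 = 0.0064 eV

0.0064


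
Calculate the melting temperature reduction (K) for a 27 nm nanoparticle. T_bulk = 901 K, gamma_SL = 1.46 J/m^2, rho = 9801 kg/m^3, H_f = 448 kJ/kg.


Radius R = 27/2 = 13.5 nm = 1.35e-08 m
Convert H_f = 448 kJ/kg = 448000 J/kg
dT = 2 * gamma_SL * T_bulk / (rho * H_f * R)
dT = 2 * 1.46 * 901 / (9801 * 448000 * 1.35e-08)
dT = 44.4 K

44.4


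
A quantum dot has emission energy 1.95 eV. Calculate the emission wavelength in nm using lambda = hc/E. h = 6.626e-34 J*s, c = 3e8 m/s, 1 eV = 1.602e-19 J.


Convert energy: E = 1.95 eV = 1.95 * 1.602e-19 = 3.1239e-19 J
lambda = h*c / E = 6.626e-34 * 3e8 / 3.1239e-19
lambda = 6.3632e-07 m = 636.3 nm

636.3


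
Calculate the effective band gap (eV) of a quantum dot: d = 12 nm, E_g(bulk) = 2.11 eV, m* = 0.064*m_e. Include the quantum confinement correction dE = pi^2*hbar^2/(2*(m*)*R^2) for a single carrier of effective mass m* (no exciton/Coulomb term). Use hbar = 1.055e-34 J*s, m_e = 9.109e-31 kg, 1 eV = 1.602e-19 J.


Radius R = 12/2 nm = 6e-09 m
Confinement energy dE = pi^2 * hbar^2 / (2 * m_eff * m_e * R^2)
dE = pi^2 * (1.055e-34)^2 / (2 * 0.064 * 9.109e-31 * (6e-09)^2) J, divided by 1.602e-19 J/eV
dE = 0.1634 eV
Total band gap = E_g(bulk) + dE = 2.11 + 0.1634 = 2.2734 eV

2.2734


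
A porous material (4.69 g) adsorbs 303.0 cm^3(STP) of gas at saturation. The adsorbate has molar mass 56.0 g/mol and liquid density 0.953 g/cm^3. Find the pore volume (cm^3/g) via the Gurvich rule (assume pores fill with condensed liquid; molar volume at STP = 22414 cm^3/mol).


Moles adsorbed n = V_ads / 22414 = 303.0 / 22414 = 1.351834e-02 mol
Liquid volume V_liq = n * M / rho_liq = 1.351834e-02 * 56.0 / 0.953 = 0.79436 cm^3
Specific pore volume V_pore = V_liq / m_sample = 0.79436 / 4.69
V_pore = 0.1694 cm^3/g

0.1694


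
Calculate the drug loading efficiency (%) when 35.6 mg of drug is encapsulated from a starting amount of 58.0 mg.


Drug loading efficiency = (drug loaded / drug initial) * 100
DLE = 35.6 / 58.0 * 100
DLE = 0.6138 * 100
DLE = 61.38%

61.38


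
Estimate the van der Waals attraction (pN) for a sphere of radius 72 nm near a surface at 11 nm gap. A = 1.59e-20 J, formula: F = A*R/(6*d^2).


Convert to SI: R = 72 nm = 7.2e-08 m, d = 11 nm = 1.1e-08 m
F = A * R / (6 * d^2)
F = 1.59e-20 * 7.2e-08 / (6 * (1.1e-08)^2)
F = 1.57686e-12 N = 1.577 pN

1.577


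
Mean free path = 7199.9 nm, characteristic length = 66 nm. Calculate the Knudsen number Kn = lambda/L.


Knudsen number Kn = lambda / L
Kn = 7199.9 / 66
Kn = 109.0894

109.0894


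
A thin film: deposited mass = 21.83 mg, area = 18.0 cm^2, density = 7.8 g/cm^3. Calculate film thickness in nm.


Convert: m = 21.83 mg = 2.1830e-05 kg, A = 18.0 cm^2 = 1.8000e-03 m^2, rho = 7.8 g/cm^3 = 7800 kg/m^3
t = m / (A * rho)
t = 2.1830e-05 / (1.8000e-03 * 7800)
t = 1.5548e-06 m = 1554.8 nm

1554.8


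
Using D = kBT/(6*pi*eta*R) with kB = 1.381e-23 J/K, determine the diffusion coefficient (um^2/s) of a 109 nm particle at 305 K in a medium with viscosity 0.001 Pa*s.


Radius R = 109/2 = 54.5 nm = 5.45e-08 m
D = kB*T / (6*pi*eta*R)
D = 1.381e-23 * 305 / (6 * pi * 0.001 * 5.45e-08)
D = 4.10011e-12 m^2/s = 4.1 um^2/s

4.1


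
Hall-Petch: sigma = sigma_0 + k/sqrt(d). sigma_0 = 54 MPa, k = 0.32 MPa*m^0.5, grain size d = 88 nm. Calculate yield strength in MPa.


d = 88 nm = 8.8e-08 m
sqrt(d) = 0.0002966479
Hall-Petch contribution = k / sqrt(d) = 0.32 / 0.0002966479 = 1078.7 MPa
sigma = sigma_0 + k/sqrt(d) = 54 + 1078.7 = 1132.7 MPa

1132.7


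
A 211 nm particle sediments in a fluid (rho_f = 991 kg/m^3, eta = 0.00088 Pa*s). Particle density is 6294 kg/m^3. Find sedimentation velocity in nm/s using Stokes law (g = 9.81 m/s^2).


Radius R = 211/2 nm = 1.055e-07 m
Density difference = 6294 - 991 = 5303 kg/m^3
v = 2 * R^2 * (rho_p - rho_f) * g / (9 * eta)
v = 2 * (1.055e-07)^2 * 5303 * 9.81 / (9 * 0.00088)
v = 1.46218e-07 m/s = 146.2178 nm/s

146.2178


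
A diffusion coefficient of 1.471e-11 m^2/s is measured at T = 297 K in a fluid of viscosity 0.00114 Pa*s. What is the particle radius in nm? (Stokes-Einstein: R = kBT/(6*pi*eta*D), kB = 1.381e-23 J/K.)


Stokes-Einstein: R = kB*T / (6*pi*eta*D)
R = 1.381e-23 * 297 / (6 * pi * 0.00114 * 1.471e-11)
R = 1.29757e-08 m = 12.98 nm

12.98


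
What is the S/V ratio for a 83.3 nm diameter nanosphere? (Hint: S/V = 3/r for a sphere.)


Radius r = 83.3/2 = 41.65 nm
S/V = 3 / r = 3 / 41.65
S/V = 0.072 nm^-1

0.072


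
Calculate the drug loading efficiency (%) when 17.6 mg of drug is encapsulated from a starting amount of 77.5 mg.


Drug loading efficiency = (drug loaded / drug initial) * 100
DLE = 17.6 / 77.5 * 100
DLE = 0.2271 * 100
DLE = 22.71%

22.71


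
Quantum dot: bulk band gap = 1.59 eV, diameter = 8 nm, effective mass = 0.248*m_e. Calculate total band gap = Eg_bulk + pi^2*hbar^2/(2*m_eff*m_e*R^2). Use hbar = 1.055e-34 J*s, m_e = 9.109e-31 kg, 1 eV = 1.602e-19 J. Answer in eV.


Radius R = 8/2 nm = 4e-09 m
Confinement energy dE = pi^2 * hbar^2 / (2 * m_eff * m_e * R^2)
dE = pi^2 * (1.055e-34)^2 / (2 * 0.248 * 9.109e-31 * (4e-09)^2) J, divided by 1.602e-19 J/eV
dE = 0.0949 eV
Total band gap = E_g(bulk) + dE = 1.59 + 0.0949 = 1.6849 eV

1.6849


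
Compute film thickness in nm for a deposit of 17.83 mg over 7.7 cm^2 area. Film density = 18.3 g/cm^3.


Convert: m = 17.83 mg = 1.7830e-05 kg, A = 7.7 cm^2 = 7.7000e-04 m^2, rho = 18.3 g/cm^3 = 18300 kg/m^3
t = m / (A * rho)
t = 1.7830e-05 / (7.7000e-04 * 18300)
t = 1.2653e-06 m = 1265.3 nm

1265.3


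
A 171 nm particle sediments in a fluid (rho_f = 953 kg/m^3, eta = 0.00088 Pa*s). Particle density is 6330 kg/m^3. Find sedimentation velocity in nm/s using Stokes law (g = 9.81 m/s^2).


Radius R = 171/2 nm = 8.55e-08 m
Density difference = 6330 - 953 = 5377 kg/m^3
v = 2 * R^2 * (rho_p - rho_f) * g / (9 * eta)
v = 2 * (8.55e-08)^2 * 5377 * 9.81 / (9 * 0.00088)
v = 9.73747e-08 m/s = 97.3747 nm/s

97.3747


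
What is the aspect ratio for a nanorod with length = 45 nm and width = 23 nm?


Aspect ratio AR = length / diameter
AR = 45 / 23
AR = 1.96

1.96


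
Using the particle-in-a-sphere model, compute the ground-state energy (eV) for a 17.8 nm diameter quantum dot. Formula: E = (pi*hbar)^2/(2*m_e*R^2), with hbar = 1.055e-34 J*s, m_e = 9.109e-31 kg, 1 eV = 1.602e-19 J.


Radius R = 17.8/2 = 8.9 nm = 8.9e-09 m
E = (pi * 1.055e-34)^2 / (2 * 9.109e-31 * (8.9e-09)^2)
E(J) = 7.61244e-22
E = E(J) / 1.602e-19 = 0.0048 eV

0.0048


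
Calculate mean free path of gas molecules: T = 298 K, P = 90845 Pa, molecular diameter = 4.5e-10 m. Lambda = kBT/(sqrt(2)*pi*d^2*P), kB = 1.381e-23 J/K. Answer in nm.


Mean free path: lambda = kB*T / (sqrt(2) * pi * d^2 * P)
lambda = 1.381e-23 * 298 / (sqrt(2) * pi * (4.5e-10)^2 * 90845)
lambda = 5.03523e-08 m
lambda = 50.35 nm

50.35


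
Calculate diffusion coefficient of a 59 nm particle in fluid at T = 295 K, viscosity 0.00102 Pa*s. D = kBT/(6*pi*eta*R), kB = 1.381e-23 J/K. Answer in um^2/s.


Radius R = 59/2 = 29.5 nm = 2.95e-08 m
D = kB*T / (6*pi*eta*R)
D = 1.381e-23 * 295 / (6 * pi * 0.00102 * 2.95e-08)
D = 7.18278e-12 m^2/s = 7.183 um^2/s

7.183


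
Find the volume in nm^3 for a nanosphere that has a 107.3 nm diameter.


Radius r = 107.3/2 = 53.65 nm
Volume V = (4/3) * pi * r^3
V = (4/3) * pi * (53.65)^3
V = 646841.37 nm^3

646841.37


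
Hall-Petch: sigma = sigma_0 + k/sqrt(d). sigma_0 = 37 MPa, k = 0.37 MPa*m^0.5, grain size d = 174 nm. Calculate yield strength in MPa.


d = 174 nm = 1.74e-07 m
sqrt(d) = 0.0004171331
Hall-Petch contribution = k / sqrt(d) = 0.37 / 0.0004171331 = 887.0 MPa
sigma = sigma_0 + k/sqrt(d) = 37 + 887.0 = 924.0 MPa

924.0


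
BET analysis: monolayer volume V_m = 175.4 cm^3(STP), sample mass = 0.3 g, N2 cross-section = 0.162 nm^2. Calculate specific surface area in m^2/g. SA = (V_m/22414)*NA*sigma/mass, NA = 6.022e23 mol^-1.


Number of moles in monolayer = V_m / 22414 = 175.4 / 22414 = 0.00782547
Number of molecules = moles * NA = 0.00782547 * 6.022e23
SA = molecules * sigma / mass
SA = (175.4 / 22414) * 6.022e23 * 0.162e-18 / 0.3
SA = 2544.7 m^2/g

2544.7


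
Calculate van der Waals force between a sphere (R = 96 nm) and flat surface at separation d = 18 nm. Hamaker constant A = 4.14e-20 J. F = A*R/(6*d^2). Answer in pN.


Convert to SI: R = 96 nm = 9.6e-08 m, d = 18 nm = 1.8e-08 m
F = A * R / (6 * d^2)
F = 4.14e-20 * 9.6e-08 / (6 * (1.8e-08)^2)
F = 2.04444e-12 N = 2.044 pN

2.044


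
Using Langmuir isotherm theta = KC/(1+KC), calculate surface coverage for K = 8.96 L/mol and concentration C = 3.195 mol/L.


Langmuir isotherm: theta = K*C / (1 + K*C)
K*C = 8.96 * 3.195 = 28.6272
theta = 28.6272 / (1 + 28.6272) = 28.6272 / 29.6272
theta = 0.9662

0.9662


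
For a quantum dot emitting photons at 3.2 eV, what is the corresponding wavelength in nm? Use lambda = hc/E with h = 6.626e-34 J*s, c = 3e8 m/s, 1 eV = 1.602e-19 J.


Convert energy: E = 3.2 eV = 3.2 * 1.602e-19 = 5.1264e-19 J
lambda = h*c / E = 6.626e-34 * 3e8 / 5.1264e-19
lambda = 3.87757e-07 m = 387.8 nm

387.8


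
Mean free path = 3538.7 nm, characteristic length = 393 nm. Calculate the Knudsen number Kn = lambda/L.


Knudsen number Kn = lambda / L
Kn = 3538.7 / 393
Kn = 9.0043

9.0043


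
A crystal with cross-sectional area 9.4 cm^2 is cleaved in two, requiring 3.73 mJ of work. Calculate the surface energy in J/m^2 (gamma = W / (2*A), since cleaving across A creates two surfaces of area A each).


Convert: A = 9.4 cm^2 = 0.00094 m^2, W = 3.73 mJ = 0.00373 J
Cleaving exposes two faces of area A, so total new surface = 2*A and gamma = W / (2*A)
gamma = 0.00373 / (2 * 0.00094)
gamma = 1.984 J/m^2

1.984


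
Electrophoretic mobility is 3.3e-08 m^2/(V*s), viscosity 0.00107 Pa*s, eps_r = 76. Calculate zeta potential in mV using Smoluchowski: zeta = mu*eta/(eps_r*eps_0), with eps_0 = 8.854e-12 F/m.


Smoluchowski equation: zeta = mu * eta / (eps_r * eps_0)
zeta = 3.3e-08 * 0.00107 / (76 * 8.854e-12)
zeta = 0.052474 V = 52.47 mV

52.47


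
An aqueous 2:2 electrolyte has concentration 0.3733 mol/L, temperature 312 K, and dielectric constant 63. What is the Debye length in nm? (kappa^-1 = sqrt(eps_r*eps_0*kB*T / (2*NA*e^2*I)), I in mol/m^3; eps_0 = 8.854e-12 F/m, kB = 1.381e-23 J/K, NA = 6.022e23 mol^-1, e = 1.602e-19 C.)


Ionic strength I = 0.3733 * 2^2 * 1000 = 1493.2 mol/m^3
kappa^-1 = sqrt(63 * 8.854e-12 * 1.381e-23 * 312 / (2 * 6.022e23 * (1.602e-19)^2 * 1493.2))
kappa^-1 = 0.228 nm

0.228


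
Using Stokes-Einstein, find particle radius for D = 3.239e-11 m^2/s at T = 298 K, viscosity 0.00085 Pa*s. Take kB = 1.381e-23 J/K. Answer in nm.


Stokes-Einstein: R = kB*T / (6*pi*eta*D)
R = 1.381e-23 * 298 / (6 * pi * 0.00085 * 3.239e-11)
R = 7.93011e-09 m = 7.93 nm

7.93


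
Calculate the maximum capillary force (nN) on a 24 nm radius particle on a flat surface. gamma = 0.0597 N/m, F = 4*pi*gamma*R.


Convert radius: R = 24 nm = 2.4e-08 m
F = 4 * pi * gamma * R
F = 4 * pi * 0.0597 * 2.4e-08
F = 1.80051e-08 N = 18.0051 nN

18.0051


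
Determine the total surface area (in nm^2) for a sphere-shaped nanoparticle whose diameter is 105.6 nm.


Radius r = 105.6/2 = 52.8 nm
Surface area SA = 4 * pi * r^2
SA = 4 * pi * (52.8)^2
SA = 35033.03 nm^2

35033.03


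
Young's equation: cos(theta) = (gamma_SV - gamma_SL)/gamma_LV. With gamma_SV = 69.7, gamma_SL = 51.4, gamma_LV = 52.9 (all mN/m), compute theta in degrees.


cos(theta) = (gamma_SV - gamma_SL) / gamma_LV
cos(theta) = (69.7 - 51.4) / 52.9
cos(theta) = 0.345936
theta = arccos(0.345936) = 69.76 degrees

69.76


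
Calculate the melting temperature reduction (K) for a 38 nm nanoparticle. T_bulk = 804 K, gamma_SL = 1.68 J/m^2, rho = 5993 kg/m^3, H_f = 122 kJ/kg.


Radius R = 38/2 = 19 nm = 1.9e-08 m
Convert H_f = 122 kJ/kg = 122000 J/kg
dT = 2 * gamma_SL * T_bulk / (rho * H_f * R)
dT = 2 * 1.68 * 804 / (5993 * 122000 * 1.9e-08)
dT = 194.5 K

194.5


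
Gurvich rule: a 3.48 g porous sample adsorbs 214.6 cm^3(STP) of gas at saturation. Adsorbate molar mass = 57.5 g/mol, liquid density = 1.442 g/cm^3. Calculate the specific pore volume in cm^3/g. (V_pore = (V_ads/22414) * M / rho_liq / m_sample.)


Moles adsorbed n = V_ads / 22414 = 214.6 / 22414 = 9.574373e-03 mol
Liquid volume V_liq = n * M / rho_liq = 9.574373e-03 * 57.5 / 1.442 = 0.38178 cm^3
Specific pore volume V_pore = V_liq / m_sample = 0.38178 / 3.48
V_pore = 0.1097 cm^3/g

0.1097


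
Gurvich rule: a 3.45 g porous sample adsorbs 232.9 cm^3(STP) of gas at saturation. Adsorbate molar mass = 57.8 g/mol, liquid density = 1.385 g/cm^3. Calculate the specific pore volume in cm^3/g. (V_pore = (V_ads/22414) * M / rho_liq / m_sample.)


Moles adsorbed n = V_ads / 22414 = 232.9 / 22414 = 1.039083e-02 mol
Liquid volume V_liq = n * M / rho_liq = 1.039083e-02 * 57.8 / 1.385 = 0.43364 cm^3
Specific pore volume V_pore = V_liq / m_sample = 0.43364 / 3.45
V_pore = 0.1257 cm^3/g

0.1257
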